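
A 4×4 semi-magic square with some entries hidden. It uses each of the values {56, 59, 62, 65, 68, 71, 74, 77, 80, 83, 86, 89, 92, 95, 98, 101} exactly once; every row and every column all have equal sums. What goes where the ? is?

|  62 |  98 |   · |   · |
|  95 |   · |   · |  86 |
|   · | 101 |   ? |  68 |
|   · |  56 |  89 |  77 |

80

The 16 entries sum to 1256, so each line sums to 1256/4 = 314.
The remaining cell in row 4 is (4,1) = 314 − 222 = 92.
From column 1, 314 − (62 + 95 + 92) gives (3,1) = 65.
From column 2, 314 − (98 + 101 + 56) gives (2,2) = 59.
From column 4, 314 − (86 + 68 + 77) gives (1,4) = 83.
Row 1 must total 314; the given cells sum to 243, so (1,3) = 71.
The remaining cell in row 2 is (2,3) = 314 − 240 = 74.
Row 3: 65 + 101 + 68 + ? = 314, so (3,3) = 80.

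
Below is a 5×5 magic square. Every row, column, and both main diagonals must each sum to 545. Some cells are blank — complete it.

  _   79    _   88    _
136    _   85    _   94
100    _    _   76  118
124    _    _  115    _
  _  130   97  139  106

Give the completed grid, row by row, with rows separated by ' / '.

Row 5: 130 + 97 + 139 + 106 + ? = 545, so (5,1) = 73.
Column 1: 136 + 100 + 124 + 73 + ? = 545, so (1,1) = 112.
The remaining cell in column 4 is (2,4) = 545 − 418 = 127.
From row 2, 545 − (136 + 85 + 127 + 94) gives (2,2) = 103.
From main diagonal, 545 − (112 + 103 + 115 + 106) gives (3,3) = 109.
The remaining cell in row 3 is (3,2) = 545 − 403 = 142.
Column 2 needs 545; the known cells sum to 454, so (4,2) = 91.
Using anti-diagonal: 127 + 109 + 91 + 73 + ? → (1,5) = 545 − 400 = 145.
The remaining cell in row 1 is (1,3) = 545 − 424 = 121.
Column 3: 121 + 85 + 109 + 97 + ? = 545, so (4,3) = 133.
The remaining cell in column 5 is (4,5) = 545 − 463 = 82.

112 79 121 88 145 / 136 103 85 127 94 / 100 142 109 76 118 / 124 91 133 115 82 / 73 130 97 139 106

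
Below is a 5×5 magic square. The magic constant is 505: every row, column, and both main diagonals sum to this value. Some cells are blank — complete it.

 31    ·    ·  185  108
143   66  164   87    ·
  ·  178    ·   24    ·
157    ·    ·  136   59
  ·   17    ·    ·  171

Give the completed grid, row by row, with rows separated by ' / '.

The remaining cell in row 2 is (2,5) = 505 − 460 = 45.
Using column 4: 185 + 87 + 24 + 136 + ? → (5,4) = 505 − 432 = 73.
Column 5: 108 + 45 + 59 + 171 + ? = 505, so (3,5) = 122.
Main diagonal needs 505; the known cells sum to 404, so (3,3) = 101.
Using row 3: 178 + 101 + 24 + 122 + ? → (3,1) = 505 − 425 = 80.
The remaining cell in column 1 is (5,1) = 505 − 411 = 94.
From anti-diagonal, 505 − (108 + 87 + 101 + 94) gives (4,2) = 115.
Row 4: 157 + 115 + 136 + 59 + ? = 505, so (4,3) = 38.
Using row 5: 94 + 17 + 73 + 171 + ? → (5,3) = 505 − 355 = 150.
Column 2 must total 505; the given cells sum to 376, so (1,2) = 129.
Column 3: 164 + 101 + 38 + 150 + ? = 505, so (1,3) = 52.

31 129 52 185 108 / 143 66 164 87 45 / 80 178 101 24 122 / 157 115 38 136 59 / 94 17 150 73 171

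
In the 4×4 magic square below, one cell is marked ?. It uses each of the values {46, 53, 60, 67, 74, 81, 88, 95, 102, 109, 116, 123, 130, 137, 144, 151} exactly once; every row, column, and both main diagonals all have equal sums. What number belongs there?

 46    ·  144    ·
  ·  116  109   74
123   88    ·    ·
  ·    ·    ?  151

The 16 entries sum to 1576, so each line sums to 1576/4 = 394.
The remaining cell in row 2 is (2,1) = 394 − 299 = 95.
Column 1 needs 394; the known cells sum to 264, so (4,1) = 130.
From main diagonal, 394 − (46 + 116 + 151) gives (3,3) = 81.
Anti-diagonal needs 394; the known cells sum to 327, so (1,4) = 67.
The remaining cell in row 1 is (1,2) = 394 − 257 = 137.
Row 3 must total 394; the given cells sum to 292, so (3,4) = 102.
Column 2 must total 394; the given cells sum to 341, so (4,2) = 53.
Column 3: 144 + 109 + 81 + ? = 394, so (4,3) = 60.

60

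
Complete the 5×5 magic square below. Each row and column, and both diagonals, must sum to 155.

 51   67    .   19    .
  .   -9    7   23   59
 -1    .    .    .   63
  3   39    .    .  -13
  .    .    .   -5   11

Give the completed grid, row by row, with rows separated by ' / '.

51 67 -17 19 35 / 75 -9 7 23 59 / -1 15 31 47 63 / 3 39 55 71 -13 / 27 43 79 -5 11

From row 2, 155 − (-9 + 7 + 23 + 59) gives (2,1) = 75.
The remaining cell in column 1 is (5,1) = 155 − 128 = 27.
From column 5, 155 − (59 + 63 + (-13) + 11) gives (1,5) = 35.
Anti-diagonal needs 155; the known cells sum to 124, so (3,3) = 31.
From row 1, 155 − (51 + 67 + 19 + 35) gives (1,3) = -17.
Using main diagonal: 51 + (-9) + 31 + 11 + ? → (4,4) = 155 − 84 = 71.
Using row 4: 3 + 39 + 71 + (-13) + ? → (4,3) = 155 − 100 = 55.
Using column 3: -17 + 7 + 31 + 55 + ? → (5,3) = 155 − 76 = 79.
Using column 4: 19 + 23 + 71 + (-5) + ? → (3,4) = 155 − 108 = 47.
Row 3 must total 155; the given cells sum to 140, so (3,2) = 15.
Row 5: 27 + 79 + (-5) + 11 + ? = 155, so (5,2) = 43.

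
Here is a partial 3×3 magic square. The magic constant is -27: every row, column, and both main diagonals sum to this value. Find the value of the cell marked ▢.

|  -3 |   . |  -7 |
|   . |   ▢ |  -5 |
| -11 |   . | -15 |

Row 1 must total -27; the given cells sum to -10, so (1,2) = -17.
Using row 3: -11 + (-15) + ? → (3,2) = -27 − (-26) = -1.
The remaining cell in column 1 is (2,1) = -27 − (-14) = -13.
Column 2 must total -27; the given cells sum to -18, so (2,2) = -9.

-9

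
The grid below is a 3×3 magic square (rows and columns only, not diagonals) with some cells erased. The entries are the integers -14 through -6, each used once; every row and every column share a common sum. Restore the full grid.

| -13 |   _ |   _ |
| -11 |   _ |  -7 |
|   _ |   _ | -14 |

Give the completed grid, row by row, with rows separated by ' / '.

The entries are -14 through -6, which sum to -90, so each line sums to -90/3 = -30.
Row 2: -11 + (-7) + ? = -30, so (2,2) = -12.
Using column 1: -13 + (-11) + ? → (3,1) = -30 − (-24) = -6.
Column 3 needs -30; the known cells sum to -21, so (1,3) = -9.
Row 1 needs -30; the known cells sum to -22, so (1,2) = -8.
The remaining cell in row 3 is (3,2) = -30 − (-20) = -10.

-13 -8 -9 / -11 -12 -7 / -6 -10 -14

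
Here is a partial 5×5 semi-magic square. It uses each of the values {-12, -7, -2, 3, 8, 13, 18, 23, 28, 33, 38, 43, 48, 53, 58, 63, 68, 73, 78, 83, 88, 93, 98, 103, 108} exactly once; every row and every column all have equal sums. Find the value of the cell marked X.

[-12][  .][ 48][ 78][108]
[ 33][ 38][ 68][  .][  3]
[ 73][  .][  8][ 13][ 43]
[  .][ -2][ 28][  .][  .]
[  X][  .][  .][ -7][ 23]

The 25 entries sum to 1200, so each line sums to 1200/5 = 240.
Row 1 must total 240; the given cells sum to 222, so (1,2) = 18.
From row 2, 240 − (33 + 38 + 68 + 3) gives (2,4) = 98.
Row 3 must total 240; the given cells sum to 137, so (3,2) = 103.
Column 2 must total 240; the given cells sum to 157, so (5,2) = 83.
From column 3, 240 − (48 + 68 + 8 + 28) gives (5,3) = 88.
Column 4 must total 240; the given cells sum to 182, so (4,4) = 58.
Column 5 needs 240; the known cells sum to 177, so (4,5) = 63.
From row 4, 240 − (-2 + 28 + 58 + 63) gives (4,1) = 93.
Using row 5: 83 + 88 + (-7) + 23 + ? → (5,1) = 240 − 187 = 53.

53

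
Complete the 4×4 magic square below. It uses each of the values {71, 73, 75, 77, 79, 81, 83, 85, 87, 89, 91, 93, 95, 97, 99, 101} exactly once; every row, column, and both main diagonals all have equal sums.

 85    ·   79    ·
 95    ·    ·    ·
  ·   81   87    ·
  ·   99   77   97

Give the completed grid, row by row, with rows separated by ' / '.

The 16 entries sum to 1376, so each line sums to 1376/4 = 344.
Row 4 must total 344; the given cells sum to 273, so (4,1) = 71.
Column 1 needs 344; the known cells sum to 251, so (3,1) = 93.
Column 3 must total 344; the given cells sum to 243, so (2,3) = 101.
The remaining cell in main diagonal is (2,2) = 344 − 269 = 75.
Anti-diagonal must total 344; the given cells sum to 253, so (1,4) = 91.
Row 1: 85 + 79 + 91 + ? = 344, so (1,2) = 89.
From row 2, 344 − (95 + 75 + 101) gives (2,4) = 73.
From row 3, 344 − (93 + 81 + 87) gives (3,4) = 83.

85 89 79 91 / 95 75 101 73 / 93 81 87 83 / 71 99 77 97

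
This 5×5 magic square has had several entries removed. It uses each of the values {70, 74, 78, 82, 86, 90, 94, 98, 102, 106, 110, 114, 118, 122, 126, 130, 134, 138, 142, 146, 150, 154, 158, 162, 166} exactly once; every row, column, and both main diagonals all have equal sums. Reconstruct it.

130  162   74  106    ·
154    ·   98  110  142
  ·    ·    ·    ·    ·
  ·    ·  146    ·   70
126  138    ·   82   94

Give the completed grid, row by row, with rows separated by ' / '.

130 162 74 106 118 / 154 86 98 110 142 / 78 90 122 134 166 / 102 114 146 158 70 / 126 138 150 82 94

The 25 entries sum to 2950, so each line sums to 2950/5 = 590.
Row 1: 130 + 162 + 74 + 106 + ? = 590, so (1,5) = 118.
From row 2, 590 − (154 + 98 + 110 + 142) gives (2,2) = 86.
Row 5 needs 590; the known cells sum to 440, so (5,3) = 150.
Using column 3: 74 + 98 + 146 + 150 + ? → (3,3) = 590 − 468 = 122.
Column 5: 118 + 142 + 70 + 94 + ? = 590, so (3,5) = 166.
Main diagonal: 130 + 86 + 122 + 94 + ? = 590, so (4,4) = 158.
The remaining cell in anti-diagonal is (4,2) = 590 − 476 = 114.
Row 4: 114 + 146 + 158 + 70 + ? = 590, so (4,1) = 102.
Column 1: 130 + 154 + 102 + 126 + ? = 590, so (3,1) = 78.
The remaining cell in column 2 is (3,2) = 590 − 500 = 90.
Using column 4: 106 + 110 + 158 + 82 + ? → (3,4) = 590 − 456 = 134.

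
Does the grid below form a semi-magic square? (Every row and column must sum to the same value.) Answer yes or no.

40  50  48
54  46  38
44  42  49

No — column 3 sums to 135 but column 2 sums to 138.

Row 1: 40 + 50 + 48 = 138.
Row 2: 54 + 46 + 38 = 138.
Row 3: 44 + 42 + 49 = 135.
Column 1: 40 + 54 + 44 = 138.
Column 2: 50 + 46 + 42 = 138.
Column 3: 48 + 38 + 49 = 135.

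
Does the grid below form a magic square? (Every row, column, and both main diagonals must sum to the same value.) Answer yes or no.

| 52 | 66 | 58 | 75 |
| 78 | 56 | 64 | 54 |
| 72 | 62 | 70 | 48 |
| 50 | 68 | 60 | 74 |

No — column 1 sums to 252 but row 1 sums to 251.

Row 1: 52 + 66 + 58 + 75 = 251.
Row 2: 78 + 56 + 64 + 54 = 252.
Row 3: 72 + 62 + 70 + 48 = 252.
Row 4: 50 + 68 + 60 + 74 = 252.
Column 1: 52 + 78 + 72 + 50 = 252.
Column 2: 66 + 56 + 62 + 68 = 252.
Column 3: 58 + 64 + 70 + 60 = 252.
Column 4: 75 + 54 + 48 + 74 = 251.
Main diagonal: 52 + 56 + 70 + 74 = 252.
Anti-diagonal: 75 + 64 + 62 + 50 = 251.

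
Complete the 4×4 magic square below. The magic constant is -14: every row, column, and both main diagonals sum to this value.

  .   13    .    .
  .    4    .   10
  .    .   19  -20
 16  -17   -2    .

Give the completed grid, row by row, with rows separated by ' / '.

Using row 4: 16 + (-17) + (-2) + ? → (4,4) = -14 − (-3) = -11.
Column 2 must total -14; the given cells sum to 0, so (3,2) = -14.
Column 4: 10 + (-20) + (-11) + ? = -14, so (1,4) = 7.
Main diagonal must total -14; the given cells sum to 12, so (1,1) = -26.
Anti-diagonal: 7 + (-14) + 16 + ? = -14, so (2,3) = -23.
Row 1: -26 + 13 + 7 + ? = -14, so (1,3) = -8.
Row 2 must total -14; the given cells sum to -9, so (2,1) = -5.
Row 3 must total -14; the given cells sum to -15, so (3,1) = 1.

-26 13 -8 7 / -5 4 -23 10 / 1 -14 19 -20 / 16 -17 -2 -11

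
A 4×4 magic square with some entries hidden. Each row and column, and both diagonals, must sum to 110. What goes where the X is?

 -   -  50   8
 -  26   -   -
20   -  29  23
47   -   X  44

14

Row 3 needs 110; the known cells sum to 72, so (3,2) = 38.
Using column 4: 8 + 23 + 44 + ? → (2,4) = 110 − 75 = 35.
Main diagonal needs 110; the known cells sum to 99, so (1,1) = 11.
Anti-diagonal needs 110; the known cells sum to 93, so (2,3) = 17.
Row 1: 11 + 50 + 8 + ? = 110, so (1,2) = 41.
Row 2 needs 110; the known cells sum to 78, so (2,1) = 32.
Using column 2: 41 + 26 + 38 + ? → (4,2) = 110 − 105 = 5.
Column 3: 50 + 17 + 29 + ? = 110, so (4,3) = 14.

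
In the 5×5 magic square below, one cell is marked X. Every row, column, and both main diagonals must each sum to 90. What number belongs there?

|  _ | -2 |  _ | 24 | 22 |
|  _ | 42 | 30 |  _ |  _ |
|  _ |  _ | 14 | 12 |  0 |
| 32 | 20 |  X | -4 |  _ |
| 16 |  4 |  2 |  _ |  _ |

Using column 2: -2 + 42 + 20 + 4 + ? → (3,2) = 90 − 64 = 26.
The remaining cell in anti-diagonal is (2,4) = 90 − 72 = 18.
The remaining cell in row 3 is (3,1) = 90 − 52 = 38.
Column 4: 24 + 18 + 12 + (-4) + ? = 90, so (5,4) = 40.
Row 5 must total 90; the given cells sum to 62, so (5,5) = 28.
From main diagonal, 90 − (42 + 14 + (-4) + 28) gives (1,1) = 10.
Using row 1: 10 + (-2) + 24 + 22 + ? → (1,3) = 90 − 54 = 36.
Column 1: 10 + 38 + 32 + 16 + ? = 90, so (2,1) = -6.
From column 3, 90 − (36 + 30 + 14 + 2) gives (4,3) = 8.

8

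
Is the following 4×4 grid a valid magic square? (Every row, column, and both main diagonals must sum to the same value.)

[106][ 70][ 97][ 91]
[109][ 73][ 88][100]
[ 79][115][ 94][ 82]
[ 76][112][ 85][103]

Row 1: 106 + 70 + 97 + 91 = 364.
Row 2: 109 + 73 + 88 + 100 = 370.
Row 3: 79 + 115 + 94 + 82 = 370.
Row 4: 76 + 112 + 85 + 103 = 376.
Column 1: 106 + 109 + 79 + 76 = 370.
Column 2: 70 + 73 + 115 + 112 = 370.
Column 3: 97 + 88 + 94 + 85 = 364.
Column 4: 91 + 100 + 82 + 103 = 376.
Main diagonal: 106 + 73 + 94 + 103 = 376.
Anti-diagonal: 91 + 88 + 115 + 76 = 370.

No — row 4 sums to 376 but row 1 sums to 364.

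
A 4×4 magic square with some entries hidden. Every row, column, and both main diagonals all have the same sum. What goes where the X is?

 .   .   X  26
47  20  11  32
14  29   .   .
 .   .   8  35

41

Row 2 is complete and sums to 110; that is the magic constant.
Using column 4: 26 + 32 + 35 + ? → (3,4) = 110 − 93 = 17.
Anti-diagonal: 26 + 11 + 29 + ? = 110, so (4,1) = 44.
Row 3 must total 110; the given cells sum to 60, so (3,3) = 50.
Row 4 needs 110; the known cells sum to 87, so (4,2) = 23.
The remaining cell in column 1 is (1,1) = 110 − 105 = 5.
Column 2 needs 110; the known cells sum to 72, so (1,2) = 38.
Column 3 must total 110; the given cells sum to 69, so (1,3) = 41.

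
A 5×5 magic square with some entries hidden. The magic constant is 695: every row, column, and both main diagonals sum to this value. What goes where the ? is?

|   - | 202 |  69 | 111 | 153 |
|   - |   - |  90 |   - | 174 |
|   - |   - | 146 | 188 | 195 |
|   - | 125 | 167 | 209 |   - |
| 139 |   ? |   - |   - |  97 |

181

Row 1: 202 + 69 + 111 + 153 + ? = 695, so (1,1) = 160.
Column 3 needs 695; the known cells sum to 472, so (5,3) = 223.
Using column 5: 153 + 174 + 195 + 97 + ? → (4,5) = 695 − 619 = 76.
Main diagonal needs 695; the known cells sum to 612, so (2,2) = 83.
Anti-diagonal needs 695; the known cells sum to 563, so (2,4) = 132.
Using row 2: 83 + 90 + 132 + 174 + ? → (2,1) = 695 − 479 = 216.
The remaining cell in row 4 is (4,1) = 695 − 577 = 118.
Column 1: 160 + 216 + 118 + 139 + ? = 695, so (3,1) = 62.
From column 4, 695 − (111 + 132 + 188 + 209) gives (5,4) = 55.
Row 3: 62 + 146 + 188 + 195 + ? = 695, so (3,2) = 104.
Row 5 must total 695; the given cells sum to 514, so (5,2) = 181.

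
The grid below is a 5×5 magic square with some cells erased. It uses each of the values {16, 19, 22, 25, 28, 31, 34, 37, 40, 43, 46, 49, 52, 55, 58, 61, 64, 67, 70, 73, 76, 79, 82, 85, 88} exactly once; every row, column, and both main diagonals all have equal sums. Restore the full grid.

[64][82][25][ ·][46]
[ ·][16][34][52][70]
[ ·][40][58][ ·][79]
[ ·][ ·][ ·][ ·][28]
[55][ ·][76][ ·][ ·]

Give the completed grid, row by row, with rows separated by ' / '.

The 25 entries sum to 1300, so each line sums to 1300/5 = 260.
Row 1 needs 260; the known cells sum to 217, so (1,4) = 43.
Row 2 needs 260; the known cells sum to 172, so (2,1) = 88.
Column 3: 25 + 34 + 58 + 76 + ? = 260, so (4,3) = 67.
Using column 5: 46 + 70 + 79 + 28 + ? → (5,5) = 260 − 223 = 37.
From main diagonal, 260 − (64 + 16 + 58 + 37) gives (4,4) = 85.
The remaining cell in anti-diagonal is (4,2) = 260 − 211 = 49.
Using row 4: 49 + 67 + 85 + 28 + ? → (4,1) = 260 − 229 = 31.
From column 1, 260 − (64 + 88 + 31 + 55) gives (3,1) = 22.
Column 2 needs 260; the known cells sum to 187, so (5,2) = 73.
Row 3 needs 260; the known cells sum to 199, so (3,4) = 61.
The remaining cell in row 5 is (5,4) = 260 − 241 = 19.

64 82 25 43 46 / 88 16 34 52 70 / 22 40 58 61 79 / 31 49 67 85 28 / 55 73 76 19 37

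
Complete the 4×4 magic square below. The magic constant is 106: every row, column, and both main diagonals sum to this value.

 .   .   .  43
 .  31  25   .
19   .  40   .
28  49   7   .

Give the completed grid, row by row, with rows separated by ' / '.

Row 4 must total 106; the given cells sum to 84, so (4,4) = 22.
Column 3: 25 + 40 + 7 + ? = 106, so (1,3) = 34.
Main diagonal must total 106; the given cells sum to 93, so (1,1) = 13.
Anti-diagonal: 43 + 25 + 28 + ? = 106, so (3,2) = 10.
From row 1, 106 − (13 + 34 + 43) gives (1,2) = 16.
Row 3 must total 106; the given cells sum to 69, so (3,4) = 37.
Column 1: 13 + 19 + 28 + ? = 106, so (2,1) = 46.
Column 4 must total 106; the given cells sum to 102, so (2,4) = 4.

13 16 34 43 / 46 31 25 4 / 19 10 40 37 / 28 49 7 22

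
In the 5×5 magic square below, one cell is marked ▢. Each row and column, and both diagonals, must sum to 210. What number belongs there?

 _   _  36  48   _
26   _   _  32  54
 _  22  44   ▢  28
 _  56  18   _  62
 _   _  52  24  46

Column 3 must total 210; the given cells sum to 150, so (2,3) = 60.
Column 5: 54 + 28 + 62 + 46 + ? = 210, so (1,5) = 20.
Anti-diagonal needs 210; the known cells sum to 152, so (5,1) = 58.
The remaining cell in row 2 is (2,2) = 210 − 172 = 38.
Row 5: 58 + 52 + 24 + 46 + ? = 210, so (5,2) = 30.
Column 2 must total 210; the given cells sum to 146, so (1,2) = 64.
Row 1 needs 210; the known cells sum to 168, so (1,1) = 42.
From main diagonal, 210 − (42 + 38 + 44 + 46) gives (4,4) = 40.
The remaining cell in row 4 is (4,1) = 210 − 176 = 34.
The remaining cell in column 1 is (3,1) = 210 − 160 = 50.
Column 4 needs 210; the known cells sum to 144, so (3,4) = 66.

66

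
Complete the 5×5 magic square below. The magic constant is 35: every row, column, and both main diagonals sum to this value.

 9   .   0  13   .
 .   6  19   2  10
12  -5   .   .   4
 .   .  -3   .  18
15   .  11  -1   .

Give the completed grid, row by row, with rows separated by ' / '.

The remaining cell in row 2 is (2,1) = 35 − 37 = -2.
Column 1 needs 35; the known cells sum to 34, so (4,1) = 1.
Column 3: 0 + 19 + (-3) + 11 + ? = 35, so (3,3) = 8.
Using row 3: 12 + (-5) + 8 + 4 + ? → (3,4) = 35 − 19 = 16.
Using column 4: 13 + 2 + 16 + (-1) + ? → (4,4) = 35 − 30 = 5.
The remaining cell in main diagonal is (5,5) = 35 − 28 = 7.
From row 4, 35 − (1 + (-3) + 5 + 18) gives (4,2) = 14.
The remaining cell in row 5 is (5,2) = 35 − 32 = 3.
From column 2, 35 − (6 + (-5) + 14 + 3) gives (1,2) = 17.
Using column 5: 10 + 4 + 18 + 7 + ? → (1,5) = 35 − 39 = -4.

9 17 0 13 -4 / -2 6 19 2 10 / 12 -5 8 16 4 / 1 14 -3 5 18 / 15 3 11 -1 7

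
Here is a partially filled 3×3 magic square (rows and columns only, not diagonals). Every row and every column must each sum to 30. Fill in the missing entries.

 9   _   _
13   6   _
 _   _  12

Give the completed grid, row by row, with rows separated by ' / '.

9 14 7 / 13 6 11 / 8 10 12

The remaining cell in row 2 is (2,3) = 30 − 19 = 11.
Column 1: 9 + 13 + ? = 30, so (3,1) = 8.
The remaining cell in column 3 is (1,3) = 30 − 23 = 7.
From row 1, 30 − (9 + 7) gives (1,2) = 14.
Row 3 needs 30; the known cells sum to 20, so (3,2) = 10.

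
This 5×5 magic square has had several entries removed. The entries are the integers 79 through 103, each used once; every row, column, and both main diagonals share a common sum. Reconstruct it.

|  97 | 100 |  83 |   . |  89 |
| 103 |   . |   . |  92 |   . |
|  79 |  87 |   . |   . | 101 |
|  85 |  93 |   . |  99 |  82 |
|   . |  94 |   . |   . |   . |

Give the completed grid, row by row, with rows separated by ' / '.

97 100 83 86 89 / 103 81 84 92 95 / 79 87 90 98 101 / 85 93 96 99 82 / 91 94 102 80 88

The entries are 79 through 103, which sum to 2275, so each line sums to 2275/5 = 455.
Row 1: 97 + 100 + 83 + 89 + ? = 455, so (1,4) = 86.
Row 4 needs 455; the known cells sum to 359, so (4,3) = 96.
Column 1: 97 + 103 + 79 + 85 + ? = 455, so (5,1) = 91.
Using column 2: 100 + 87 + 93 + 94 + ? → (2,2) = 455 − 374 = 81.
Anti-diagonal: 89 + 92 + 93 + 91 + ? = 455, so (3,3) = 90.
Using row 3: 79 + 87 + 90 + 101 + ? → (3,4) = 455 − 357 = 98.
Column 4: 86 + 92 + 98 + 99 + ? = 455, so (5,4) = 80.
From main diagonal, 455 − (97 + 81 + 90 + 99) gives (5,5) = 88.
The remaining cell in row 5 is (5,3) = 455 − 353 = 102.
Column 3 must total 455; the given cells sum to 371, so (2,3) = 84.
Column 5: 89 + 101 + 82 + 88 + ? = 455, so (2,5) = 95.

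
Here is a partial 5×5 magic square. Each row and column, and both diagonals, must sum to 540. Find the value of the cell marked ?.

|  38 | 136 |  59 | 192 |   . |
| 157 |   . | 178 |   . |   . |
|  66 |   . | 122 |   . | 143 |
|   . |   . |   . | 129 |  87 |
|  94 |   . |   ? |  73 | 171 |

150

Row 1: 38 + 136 + 59 + 192 + ? = 540, so (1,5) = 115.
Column 1 needs 540; the known cells sum to 355, so (4,1) = 185.
The remaining cell in column 5 is (2,5) = 540 − 516 = 24.
Main diagonal: 38 + 122 + 129 + 171 + ? = 540, so (2,2) = 80.
The remaining cell in row 2 is (2,4) = 540 − 439 = 101.
Column 4: 192 + 101 + 129 + 73 + ? = 540, so (3,4) = 45.
Anti-diagonal needs 540; the known cells sum to 432, so (4,2) = 108.
From row 3, 540 − (66 + 122 + 45 + 143) gives (3,2) = 164.
Row 4: 185 + 108 + 129 + 87 + ? = 540, so (4,3) = 31.
The remaining cell in column 2 is (5,2) = 540 − 488 = 52.
The remaining cell in column 3 is (5,3) = 540 − 390 = 150.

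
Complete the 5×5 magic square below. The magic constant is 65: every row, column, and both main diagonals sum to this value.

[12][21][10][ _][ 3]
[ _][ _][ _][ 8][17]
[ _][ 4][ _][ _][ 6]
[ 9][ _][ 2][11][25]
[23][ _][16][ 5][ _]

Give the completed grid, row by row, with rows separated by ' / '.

12 21 10 19 3 / 1 15 24 8 17 / 20 4 13 22 6 / 9 18 2 11 25 / 23 7 16 5 14

From row 1, 65 − (12 + 21 + 10 + 3) gives (1,4) = 19.
Using row 4: 9 + 2 + 11 + 25 + ? → (4,2) = 65 − 47 = 18.
Using column 4: 19 + 8 + 11 + 5 + ? → (3,4) = 65 − 43 = 22.
Column 5 needs 65; the known cells sum to 51, so (5,5) = 14.
Anti-diagonal must total 65; the given cells sum to 52, so (3,3) = 13.
Row 3 needs 65; the known cells sum to 45, so (3,1) = 20.
The remaining cell in row 5 is (5,2) = 65 − 58 = 7.
The remaining cell in column 1 is (2,1) = 65 − 64 = 1.
Column 2 must total 65; the given cells sum to 50, so (2,2) = 15.
From column 3, 65 − (10 + 13 + 2 + 16) gives (2,3) = 24.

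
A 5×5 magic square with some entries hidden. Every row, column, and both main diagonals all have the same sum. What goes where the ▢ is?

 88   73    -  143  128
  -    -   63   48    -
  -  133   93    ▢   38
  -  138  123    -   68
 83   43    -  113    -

Anti-diagonal is complete and sums to 490; that is the magic constant.
Row 1: 88 + 73 + 143 + 128 + ? = 490, so (1,3) = 58.
Using column 2: 73 + 133 + 138 + 43 + ? → (2,2) = 490 − 387 = 103.
The remaining cell in column 3 is (5,3) = 490 − 337 = 153.
Row 5: 83 + 43 + 153 + 113 + ? = 490, so (5,5) = 98.
Column 5: 128 + 38 + 68 + 98 + ? = 490, so (2,5) = 158.
Main diagonal: 88 + 103 + 93 + 98 + ? = 490, so (4,4) = 108.
Using row 2: 103 + 63 + 48 + 158 + ? → (2,1) = 490 − 372 = 118.
Using row 4: 138 + 123 + 108 + 68 + ? → (4,1) = 490 − 437 = 53.
Column 1: 88 + 118 + 53 + 83 + ? = 490, so (3,1) = 148.
Using column 4: 143 + 48 + 108 + 113 + ? → (3,4) = 490 − 412 = 78.

78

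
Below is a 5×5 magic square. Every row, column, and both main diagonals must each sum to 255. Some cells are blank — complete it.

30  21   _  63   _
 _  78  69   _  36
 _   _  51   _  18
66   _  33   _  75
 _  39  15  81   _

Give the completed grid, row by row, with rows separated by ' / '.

Using column 3: 69 + 51 + 33 + 15 + ? → (1,3) = 255 − 168 = 87.
From row 1, 255 − (30 + 21 + 87 + 63) gives (1,5) = 54.
The remaining cell in column 5 is (5,5) = 255 − 183 = 72.
Main diagonal: 30 + 78 + 51 + 72 + ? = 255, so (4,4) = 24.
Row 4 needs 255; the known cells sum to 198, so (4,2) = 57.
The remaining cell in row 5 is (5,1) = 255 − 207 = 48.
Column 2: 21 + 78 + 57 + 39 + ? = 255, so (3,2) = 60.
Anti-diagonal must total 255; the given cells sum to 210, so (2,4) = 45.
Row 2 needs 255; the known cells sum to 228, so (2,1) = 27.
Using column 1: 30 + 27 + 66 + 48 + ? → (3,1) = 255 − 171 = 84.
Column 4 must total 255; the given cells sum to 213, so (3,4) = 42.

30 21 87 63 54 / 27 78 69 45 36 / 84 60 51 42 18 / 66 57 33 24 75 / 48 39 15 81 72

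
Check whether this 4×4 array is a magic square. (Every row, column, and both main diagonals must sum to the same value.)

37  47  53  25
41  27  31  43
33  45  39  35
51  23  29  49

Row 1: 37 + 47 + 53 + 25 = 162.
Row 2: 41 + 27 + 31 + 43 = 142.
Row 3: 33 + 45 + 39 + 35 = 152.
Row 4: 51 + 23 + 29 + 49 = 152.
Column 1: 37 + 41 + 33 + 51 = 162.
Column 2: 47 + 27 + 45 + 23 = 142.
Column 3: 53 + 31 + 39 + 29 = 152.
Column 4: 25 + 43 + 35 + 49 = 152.
Main diagonal: 37 + 27 + 39 + 49 = 152.
Anti-diagonal: 25 + 31 + 45 + 51 = 152.

No — row 1 sums to 162 but column 4 sums to 152.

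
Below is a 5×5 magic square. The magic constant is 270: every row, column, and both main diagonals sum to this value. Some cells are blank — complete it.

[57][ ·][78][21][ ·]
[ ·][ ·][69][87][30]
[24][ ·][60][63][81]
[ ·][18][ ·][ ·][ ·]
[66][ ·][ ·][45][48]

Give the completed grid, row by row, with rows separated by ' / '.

57 75 78 21 39 / 33 51 69 87 30 / 24 42 60 63 81 / 90 18 36 54 72 / 66 84 27 45 48

Row 3 must total 270; the given cells sum to 228, so (3,2) = 42.
Column 4 needs 270; the known cells sum to 216, so (4,4) = 54.
Main diagonal must total 270; the given cells sum to 219, so (2,2) = 51.
Using anti-diagonal: 87 + 60 + 18 + 66 + ? → (1,5) = 270 − 231 = 39.
From row 1, 270 − (57 + 78 + 21 + 39) gives (1,2) = 75.
The remaining cell in row 2 is (2,1) = 270 − 237 = 33.
From column 1, 270 − (57 + 33 + 24 + 66) gives (4,1) = 90.
The remaining cell in column 2 is (5,2) = 270 − 186 = 84.
Column 5 needs 270; the known cells sum to 198, so (4,5) = 72.
Using row 4: 90 + 18 + 54 + 72 + ? → (4,3) = 270 − 234 = 36.
Row 5 must total 270; the given cells sum to 243, so (5,3) = 27.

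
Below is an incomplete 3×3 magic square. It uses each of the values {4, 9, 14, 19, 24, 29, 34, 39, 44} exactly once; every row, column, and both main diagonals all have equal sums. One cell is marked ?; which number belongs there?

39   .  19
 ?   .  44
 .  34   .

4

The 9 entries sum to 216, so each line sums to 216/3 = 72.
Using row 1: 39 + 19 + ? → (1,2) = 72 − 58 = 14.
Column 2 must total 72; the given cells sum to 48, so (2,2) = 24.
Column 3: 19 + 44 + ? = 72, so (3,3) = 9.
From anti-diagonal, 72 − (19 + 24) gives (3,1) = 29.
Row 2 needs 72; the known cells sum to 68, so (2,1) = 4.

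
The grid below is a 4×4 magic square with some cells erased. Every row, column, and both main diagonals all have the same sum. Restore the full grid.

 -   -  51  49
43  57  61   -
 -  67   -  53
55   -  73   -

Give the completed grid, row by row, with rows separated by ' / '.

Anti-diagonal is already complete: 49 + 61 + 67 + 55 = 232, so that is the magic constant.
Row 2 must total 232; the given cells sum to 161, so (2,4) = 71.
Column 3 must total 232; the given cells sum to 185, so (3,3) = 47.
Column 4 needs 232; the known cells sum to 173, so (4,4) = 59.
Main diagonal must total 232; the given cells sum to 163, so (1,1) = 69.
The remaining cell in row 1 is (1,2) = 232 − 169 = 63.
The remaining cell in row 3 is (3,1) = 232 − 167 = 65.
Row 4: 55 + 73 + 59 + ? = 232, so (4,2) = 45.

69 63 51 49 / 43 57 61 71 / 65 67 47 53 / 55 45 73 59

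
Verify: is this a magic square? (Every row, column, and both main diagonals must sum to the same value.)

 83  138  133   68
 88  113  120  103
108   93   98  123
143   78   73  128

No — row 2 sums to 424 but column 1 sums to 422.

Row 1: 83 + 138 + 133 + 68 = 422.
Row 2: 88 + 113 + 120 + 103 = 424.
Row 3: 108 + 93 + 98 + 123 = 422.
Row 4: 143 + 78 + 73 + 128 = 422.
Column 1: 83 + 88 + 108 + 143 = 422.
Column 2: 138 + 113 + 93 + 78 = 422.
Column 3: 133 + 120 + 98 + 73 = 424.
Column 4: 68 + 103 + 123 + 128 = 422.
Main diagonal: 83 + 113 + 98 + 128 = 422.
Anti-diagonal: 68 + 120 + 93 + 143 = 424.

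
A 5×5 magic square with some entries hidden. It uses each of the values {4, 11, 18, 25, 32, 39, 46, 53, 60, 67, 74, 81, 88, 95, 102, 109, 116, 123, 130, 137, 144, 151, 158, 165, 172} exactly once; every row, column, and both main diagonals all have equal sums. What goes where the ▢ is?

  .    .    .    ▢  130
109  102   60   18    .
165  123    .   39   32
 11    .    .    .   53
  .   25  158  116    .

172

The 25 entries sum to 2200, so each line sums to 2200/5 = 440.
Using row 2: 109 + 102 + 60 + 18 + ? → (2,5) = 440 − 289 = 151.
Row 3 must total 440; the given cells sum to 359, so (3,3) = 81.
The remaining cell in column 5 is (5,5) = 440 − 366 = 74.
Row 5 must total 440; the given cells sum to 373, so (5,1) = 67.
From column 1, 440 − (109 + 165 + 11 + 67) gives (1,1) = 88.
Using main diagonal: 88 + 102 + 81 + 74 + ? → (4,4) = 440 − 345 = 95.
Anti-diagonal must total 440; the given cells sum to 296, so (4,2) = 144.
Row 4 needs 440; the known cells sum to 303, so (4,3) = 137.
Column 2: 102 + 123 + 144 + 25 + ? = 440, so (1,2) = 46.
Column 3 must total 440; the given cells sum to 436, so (1,3) = 4.
The remaining cell in column 4 is (1,4) = 440 − 268 = 172.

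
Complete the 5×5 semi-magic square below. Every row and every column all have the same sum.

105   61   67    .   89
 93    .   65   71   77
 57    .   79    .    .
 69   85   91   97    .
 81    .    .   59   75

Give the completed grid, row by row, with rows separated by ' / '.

105 61 67 83 89 / 93 99 65 71 77 / 57 73 79 95 101 / 69 85 91 97 63 / 81 87 103 59 75

Column 1 is already complete: 105 + 93 + 57 + 69 + 81 = 405, so that is the magic constant.
Row 1 must total 405; the given cells sum to 322, so (1,4) = 83.
Using row 2: 93 + 65 + 71 + 77 + ? → (2,2) = 405 − 306 = 99.
Using row 4: 69 + 85 + 91 + 97 + ? → (4,5) = 405 − 342 = 63.
From column 3, 405 − (67 + 65 + 79 + 91) gives (5,3) = 103.
Column 4 needs 405; the known cells sum to 310, so (3,4) = 95.
Column 5: 89 + 77 + 63 + 75 + ? = 405, so (3,5) = 101.
Using row 3: 57 + 79 + 95 + 101 + ? → (3,2) = 405 − 332 = 73.
Row 5 needs 405; the known cells sum to 318, so (5,2) = 87.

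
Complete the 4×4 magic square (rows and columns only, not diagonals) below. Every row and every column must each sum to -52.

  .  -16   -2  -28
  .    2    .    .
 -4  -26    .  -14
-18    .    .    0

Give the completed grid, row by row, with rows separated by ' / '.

-6 -16 -2 -28 / -24 2 -20 -10 / -4 -26 -8 -14 / -18 -12 -22 0

From row 1, -52 − (-16 + (-2) + (-28)) gives (1,1) = -6.
Using row 3: -4 + (-26) + (-14) + ? → (3,3) = -52 − (-44) = -8.
Using column 1: -6 + (-4) + (-18) + ? → (2,1) = -52 − (-28) = -24.
Column 2 must total -52; the given cells sum to -40, so (4,2) = -12.
Column 4 must total -52; the given cells sum to -42, so (2,4) = -10.
Row 2 needs -52; the known cells sum to -32, so (2,3) = -20.
The remaining cell in row 4 is (4,3) = -52 − (-30) = -22.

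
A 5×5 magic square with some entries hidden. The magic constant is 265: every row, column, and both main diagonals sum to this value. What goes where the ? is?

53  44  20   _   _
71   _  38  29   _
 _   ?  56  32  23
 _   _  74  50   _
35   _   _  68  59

Column 3: 20 + 38 + 56 + 74 + ? = 265, so (5,3) = 77.
Using column 4: 29 + 32 + 50 + 68 + ? → (1,4) = 265 − 179 = 86.
Main diagonal: 53 + 56 + 50 + 59 + ? = 265, so (2,2) = 47.
Row 1: 53 + 44 + 20 + 86 + ? = 265, so (1,5) = 62.
Row 2 needs 265; the known cells sum to 185, so (2,5) = 80.
From row 5, 265 − (35 + 77 + 68 + 59) gives (5,2) = 26.
The remaining cell in column 5 is (4,5) = 265 − 224 = 41.
Anti-diagonal needs 265; the known cells sum to 182, so (4,2) = 83.
Using row 4: 83 + 74 + 50 + 41 + ? → (4,1) = 265 − 248 = 17.
Column 1: 53 + 71 + 17 + 35 + ? = 265, so (3,1) = 89.
Using column 2: 44 + 47 + 83 + 26 + ? → (3,2) = 265 − 200 = 65.

65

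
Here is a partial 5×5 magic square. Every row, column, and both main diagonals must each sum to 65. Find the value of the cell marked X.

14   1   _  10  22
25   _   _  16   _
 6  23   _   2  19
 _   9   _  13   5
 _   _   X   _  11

7

The remaining cell in row 1 is (1,3) = 65 − 47 = 18.
Row 3 needs 65; the known cells sum to 50, so (3,3) = 15.
Column 4 must total 65; the given cells sum to 41, so (5,4) = 24.
Column 5: 22 + 19 + 5 + 11 + ? = 65, so (2,5) = 8.
Using main diagonal: 14 + 15 + 13 + 11 + ? → (2,2) = 65 − 53 = 12.
Using anti-diagonal: 22 + 16 + 15 + 9 + ? → (5,1) = 65 − 62 = 3.
From row 2, 65 − (25 + 12 + 16 + 8) gives (2,3) = 4.
The remaining cell in column 1 is (4,1) = 65 − 48 = 17.
Column 2 must total 65; the given cells sum to 45, so (5,2) = 20.
Row 4: 17 + 9 + 13 + 5 + ? = 65, so (4,3) = 21.
The remaining cell in row 5 is (5,3) = 65 − 58 = 7.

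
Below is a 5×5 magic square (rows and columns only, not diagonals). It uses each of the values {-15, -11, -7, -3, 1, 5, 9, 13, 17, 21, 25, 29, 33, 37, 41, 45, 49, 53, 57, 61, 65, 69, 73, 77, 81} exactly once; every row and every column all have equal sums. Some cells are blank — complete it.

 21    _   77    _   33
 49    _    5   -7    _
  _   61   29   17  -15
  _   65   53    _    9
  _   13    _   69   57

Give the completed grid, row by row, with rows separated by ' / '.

21 -11 77 45 33 / 49 37 5 -7 81 / 73 61 29 17 -15 / -3 65 53 41 9 / 25 13 1 69 57

The 25 entries sum to 825, so each line sums to 825/5 = 165.
From row 3, 165 − (61 + 29 + 17 + (-15)) gives (3,1) = 73.
The remaining cell in column 3 is (5,3) = 165 − 164 = 1.
Column 5 must total 165; the given cells sum to 84, so (2,5) = 81.
Row 2 must total 165; the given cells sum to 128, so (2,2) = 37.
Row 5 must total 165; the given cells sum to 140, so (5,1) = 25.
Using column 1: 21 + 49 + 73 + 25 + ? → (4,1) = 165 − 168 = -3.
The remaining cell in column 2 is (1,2) = 165 − 176 = -11.
Row 1 must total 165; the given cells sum to 120, so (1,4) = 45.
Row 4: -3 + 65 + 53 + 9 + ? = 165, so (4,4) = 41.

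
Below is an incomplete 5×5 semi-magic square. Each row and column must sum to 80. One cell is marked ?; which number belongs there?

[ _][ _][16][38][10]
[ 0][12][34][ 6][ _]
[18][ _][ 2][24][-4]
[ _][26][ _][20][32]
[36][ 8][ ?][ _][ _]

30

From row 2, 80 − (0 + 12 + 34 + 6) gives (2,5) = 28.
Row 3: 18 + 2 + 24 + (-4) + ? = 80, so (3,2) = 40.
Column 2: 12 + 40 + 26 + 8 + ? = 80, so (1,2) = -6.
The remaining cell in column 4 is (5,4) = 80 − 88 = -8.
Using column 5: 10 + 28 + (-4) + 32 + ? → (5,5) = 80 − 66 = 14.
Row 1 must total 80; the given cells sum to 58, so (1,1) = 22.
From row 5, 80 − (36 + 8 + (-8) + 14) gives (5,3) = 30.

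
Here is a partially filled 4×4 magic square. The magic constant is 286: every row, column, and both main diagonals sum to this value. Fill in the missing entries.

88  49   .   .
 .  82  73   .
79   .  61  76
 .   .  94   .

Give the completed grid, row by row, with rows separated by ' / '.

Row 3 must total 286; the given cells sum to 216, so (3,2) = 70.
Using column 2: 49 + 82 + 70 + ? → (4,2) = 286 − 201 = 85.
Column 3: 73 + 61 + 94 + ? = 286, so (1,3) = 58.
From main diagonal, 286 − (88 + 82 + 61) gives (4,4) = 55.
Row 1 needs 286; the known cells sum to 195, so (1,4) = 91.
Row 4 needs 286; the known cells sum to 234, so (4,1) = 52.
Using column 1: 88 + 79 + 52 + ? → (2,1) = 286 − 219 = 67.
Column 4 must total 286; the given cells sum to 222, so (2,4) = 64.

88 49 58 91 / 67 82 73 64 / 79 70 61 76 / 52 85 94 55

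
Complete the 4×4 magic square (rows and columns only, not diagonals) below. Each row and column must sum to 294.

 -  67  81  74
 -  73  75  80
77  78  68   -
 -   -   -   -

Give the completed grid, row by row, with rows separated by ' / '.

72 67 81 74 / 66 73 75 80 / 77 78 68 71 / 79 76 70 69

The remaining cell in row 1 is (1,1) = 294 − 222 = 72.
Using row 2: 73 + 75 + 80 + ? → (2,1) = 294 − 228 = 66.
Row 3: 77 + 78 + 68 + ? = 294, so (3,4) = 71.
Using column 1: 72 + 66 + 77 + ? → (4,1) = 294 − 215 = 79.
From column 2, 294 − (67 + 73 + 78) gives (4,2) = 76.
Column 3 must total 294; the given cells sum to 224, so (4,3) = 70.
Column 4 must total 294; the given cells sum to 225, so (4,4) = 69.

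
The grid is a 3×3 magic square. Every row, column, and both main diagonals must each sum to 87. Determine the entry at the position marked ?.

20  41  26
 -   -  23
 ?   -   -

32

The remaining cell in column 3 is (3,3) = 87 − 49 = 38.
From main diagonal, 87 − (20 + 38) gives (2,2) = 29.
Anti-diagonal must total 87; the given cells sum to 55, so (3,1) = 32.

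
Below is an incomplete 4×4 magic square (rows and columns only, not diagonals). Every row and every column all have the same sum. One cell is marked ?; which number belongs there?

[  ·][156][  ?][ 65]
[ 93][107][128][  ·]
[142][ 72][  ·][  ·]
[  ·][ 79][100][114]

Column 2 is complete and sums to 414; that is the magic constant.
From row 2, 414 − (93 + 107 + 128) gives (2,4) = 86.
Row 4 needs 414; the known cells sum to 293, so (4,1) = 121.
Using column 1: 93 + 142 + 121 + ? → (1,1) = 414 − 356 = 58.
Column 4 needs 414; the known cells sum to 265, so (3,4) = 149.
From row 1, 414 − (58 + 156 + 65) gives (1,3) = 135.

135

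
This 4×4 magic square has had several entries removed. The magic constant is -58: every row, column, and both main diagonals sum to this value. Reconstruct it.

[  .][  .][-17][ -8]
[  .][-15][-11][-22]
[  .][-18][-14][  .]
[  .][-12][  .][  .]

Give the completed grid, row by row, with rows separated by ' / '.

Using row 2: -15 + (-11) + (-22) + ? → (2,1) = -58 − (-48) = -10.
Column 2: -15 + (-18) + (-12) + ? = -58, so (1,2) = -13.
Column 3 needs -58; the known cells sum to -42, so (4,3) = -16.
The remaining cell in anti-diagonal is (4,1) = -58 − (-37) = -21.
Row 1: -13 + (-17) + (-8) + ? = -58, so (1,1) = -20.
Using row 4: -21 + (-12) + (-16) + ? → (4,4) = -58 − (-49) = -9.
Column 1 needs -58; the known cells sum to -51, so (3,1) = -7.
Using column 4: -8 + (-22) + (-9) + ? → (3,4) = -58 − (-39) = -19.

-20 -13 -17 -8 / -10 -15 -11 -22 / -7 -18 -14 -19 / -21 -12 -16 -9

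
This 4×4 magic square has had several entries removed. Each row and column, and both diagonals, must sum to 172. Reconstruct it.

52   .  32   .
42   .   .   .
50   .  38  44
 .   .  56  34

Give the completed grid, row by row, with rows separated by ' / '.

52 30 32 58 / 42 48 46 36 / 50 40 38 44 / 28 54 56 34

The remaining cell in row 3 is (3,2) = 172 − 132 = 40.
From column 1, 172 − (52 + 42 + 50) gives (4,1) = 28.
From column 3, 172 − (32 + 38 + 56) gives (2,3) = 46.
Main diagonal: 52 + 38 + 34 + ? = 172, so (2,2) = 48.
Anti-diagonal needs 172; the known cells sum to 114, so (1,4) = 58.
Row 1 must total 172; the given cells sum to 142, so (1,2) = 30.
Row 2 must total 172; the given cells sum to 136, so (2,4) = 36.
Row 4 needs 172; the known cells sum to 118, so (4,2) = 54.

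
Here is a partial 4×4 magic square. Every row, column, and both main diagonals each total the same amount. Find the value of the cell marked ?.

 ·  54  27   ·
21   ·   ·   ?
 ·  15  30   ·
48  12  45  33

24

Row 4 is complete and sums to 138; that is the magic constant.
From column 2, 138 − (54 + 15 + 12) gives (2,2) = 57.
Using column 3: 27 + 30 + 45 + ? → (2,3) = 138 − 102 = 36.
Main diagonal must total 138; the given cells sum to 120, so (1,1) = 18.
The remaining cell in anti-diagonal is (1,4) = 138 − 99 = 39.
From row 2, 138 − (21 + 57 + 36) gives (2,4) = 24.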